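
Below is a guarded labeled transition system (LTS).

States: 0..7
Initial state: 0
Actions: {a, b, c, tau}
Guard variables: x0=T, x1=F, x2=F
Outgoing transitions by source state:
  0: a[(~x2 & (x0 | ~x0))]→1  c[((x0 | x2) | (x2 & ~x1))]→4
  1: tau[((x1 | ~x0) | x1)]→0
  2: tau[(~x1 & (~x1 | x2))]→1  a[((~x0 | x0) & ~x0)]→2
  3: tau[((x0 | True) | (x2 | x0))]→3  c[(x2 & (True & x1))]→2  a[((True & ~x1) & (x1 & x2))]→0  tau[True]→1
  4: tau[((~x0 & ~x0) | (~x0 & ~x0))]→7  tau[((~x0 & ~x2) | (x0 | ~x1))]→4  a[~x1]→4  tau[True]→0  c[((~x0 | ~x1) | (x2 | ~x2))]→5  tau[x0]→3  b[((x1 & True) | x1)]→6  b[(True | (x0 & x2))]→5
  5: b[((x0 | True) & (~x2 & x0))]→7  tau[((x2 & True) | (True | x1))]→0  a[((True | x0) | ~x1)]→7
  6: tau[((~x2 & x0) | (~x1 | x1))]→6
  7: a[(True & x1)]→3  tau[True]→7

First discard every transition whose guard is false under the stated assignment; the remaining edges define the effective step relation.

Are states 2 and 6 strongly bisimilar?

Answer: NOT BISIMILAR

Working:
Refine partition for ~:
  P[0] = {{0,1,2,3,4,5,6,7}}
  P[1] = {{0},{1},{2,3,6,7},{4},{5}}
  P[2] = {{0},{1},{2},{3},{4},{5},{6,7}}
Fixed point at round 3; 7 class(es).
2∈{2}, 6∈{6,7}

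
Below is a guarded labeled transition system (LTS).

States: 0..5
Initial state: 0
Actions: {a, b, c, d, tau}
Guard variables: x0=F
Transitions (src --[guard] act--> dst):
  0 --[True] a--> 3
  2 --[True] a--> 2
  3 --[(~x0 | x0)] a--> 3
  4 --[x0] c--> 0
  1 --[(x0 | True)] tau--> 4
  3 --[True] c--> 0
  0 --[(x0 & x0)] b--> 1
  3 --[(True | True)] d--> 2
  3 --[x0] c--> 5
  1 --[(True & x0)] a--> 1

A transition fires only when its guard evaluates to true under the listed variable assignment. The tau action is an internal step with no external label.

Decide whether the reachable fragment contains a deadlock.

Reach set: {0,2,3}
  0: a→3  [1 out]
  2: a→2  [1 out]
  3: a→3  c→0  d→2  [3 out]

Answer: DEADLOCK-FREE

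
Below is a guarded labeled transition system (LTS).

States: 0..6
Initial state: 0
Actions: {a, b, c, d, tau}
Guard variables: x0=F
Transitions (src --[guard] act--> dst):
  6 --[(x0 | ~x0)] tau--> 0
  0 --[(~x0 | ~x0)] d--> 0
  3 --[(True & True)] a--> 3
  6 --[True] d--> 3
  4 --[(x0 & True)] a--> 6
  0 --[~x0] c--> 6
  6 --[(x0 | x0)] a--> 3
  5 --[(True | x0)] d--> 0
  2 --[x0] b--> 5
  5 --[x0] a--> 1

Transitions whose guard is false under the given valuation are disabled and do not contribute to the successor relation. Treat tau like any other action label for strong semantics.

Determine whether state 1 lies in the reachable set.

Answer: UNREACHABLE

Working:
After dropping false guards: 6 live edges.
depth 0: {0}
depth 1: {6}  cumulative {0,6}
depth 2: {3}  cumulative {0,3,6}
R = {0,3,6}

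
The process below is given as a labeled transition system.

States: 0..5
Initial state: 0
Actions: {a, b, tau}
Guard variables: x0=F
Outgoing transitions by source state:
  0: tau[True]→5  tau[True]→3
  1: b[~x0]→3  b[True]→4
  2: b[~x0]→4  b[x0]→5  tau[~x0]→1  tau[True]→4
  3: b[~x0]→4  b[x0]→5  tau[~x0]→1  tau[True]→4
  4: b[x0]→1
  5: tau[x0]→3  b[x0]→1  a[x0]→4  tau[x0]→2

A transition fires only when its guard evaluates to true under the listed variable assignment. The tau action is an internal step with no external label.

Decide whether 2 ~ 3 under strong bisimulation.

Bisimulation quotient by refinement:
  π0 = {{0,1,2,3,4,5}}
  π1 = {{0},{1},{2,3},{4,5}}
4 equivalence class(es) (converged in 2)
2∈{2,3}, 3∈{2,3}

Answer: BISIMILAR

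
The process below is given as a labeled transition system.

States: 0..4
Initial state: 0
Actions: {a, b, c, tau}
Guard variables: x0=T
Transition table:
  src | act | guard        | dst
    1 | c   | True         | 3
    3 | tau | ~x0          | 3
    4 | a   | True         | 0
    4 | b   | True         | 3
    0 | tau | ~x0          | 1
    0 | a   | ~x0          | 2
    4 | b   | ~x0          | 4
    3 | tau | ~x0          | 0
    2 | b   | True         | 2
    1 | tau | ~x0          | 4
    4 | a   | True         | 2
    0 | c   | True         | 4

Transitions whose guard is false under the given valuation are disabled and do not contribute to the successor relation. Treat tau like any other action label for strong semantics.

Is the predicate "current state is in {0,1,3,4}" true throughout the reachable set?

Answer: INVARIANT VIOLATED at state 2

Working:
Inv-set: {0,1,3,4}
R = {0,2,3,4}
  0: ok
  2: ✗ unsafe
  3: ok
  4: ok
reach 2 via c·a — violates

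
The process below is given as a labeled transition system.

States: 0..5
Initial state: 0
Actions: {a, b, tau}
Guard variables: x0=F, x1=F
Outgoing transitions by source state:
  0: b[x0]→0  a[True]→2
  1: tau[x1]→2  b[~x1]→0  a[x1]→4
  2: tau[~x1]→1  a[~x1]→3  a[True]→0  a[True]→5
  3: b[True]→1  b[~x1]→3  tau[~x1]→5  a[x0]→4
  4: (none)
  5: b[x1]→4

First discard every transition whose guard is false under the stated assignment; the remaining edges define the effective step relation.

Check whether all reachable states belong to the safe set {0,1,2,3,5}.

Safe = {0,1,2,3,5}
R = {0,1,2,3,5}
  0: safe
  1: safe
  2: safe
  3: safe
  5: safe

Answer: INVARIANT HOLDS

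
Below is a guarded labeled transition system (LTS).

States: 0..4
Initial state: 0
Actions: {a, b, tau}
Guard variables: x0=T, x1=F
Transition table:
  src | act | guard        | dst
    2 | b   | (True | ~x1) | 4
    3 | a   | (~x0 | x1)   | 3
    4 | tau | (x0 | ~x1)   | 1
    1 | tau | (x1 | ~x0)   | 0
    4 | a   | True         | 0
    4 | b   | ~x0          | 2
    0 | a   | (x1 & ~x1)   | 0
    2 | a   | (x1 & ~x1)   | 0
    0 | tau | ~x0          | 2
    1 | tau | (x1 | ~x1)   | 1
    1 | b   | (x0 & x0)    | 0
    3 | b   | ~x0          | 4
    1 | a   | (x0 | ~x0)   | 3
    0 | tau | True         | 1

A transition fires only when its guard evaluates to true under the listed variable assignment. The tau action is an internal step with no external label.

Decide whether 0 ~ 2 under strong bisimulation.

Compute ~ classes (split until stable):
  π0 = {{0,1,2,3,4}}
  π1 = {{0},{1},{2},{3},{4}}
Fixed point at round 2; 5 class(es).
[0]={0}  [2]={2}

Answer: NOT BISIMILAR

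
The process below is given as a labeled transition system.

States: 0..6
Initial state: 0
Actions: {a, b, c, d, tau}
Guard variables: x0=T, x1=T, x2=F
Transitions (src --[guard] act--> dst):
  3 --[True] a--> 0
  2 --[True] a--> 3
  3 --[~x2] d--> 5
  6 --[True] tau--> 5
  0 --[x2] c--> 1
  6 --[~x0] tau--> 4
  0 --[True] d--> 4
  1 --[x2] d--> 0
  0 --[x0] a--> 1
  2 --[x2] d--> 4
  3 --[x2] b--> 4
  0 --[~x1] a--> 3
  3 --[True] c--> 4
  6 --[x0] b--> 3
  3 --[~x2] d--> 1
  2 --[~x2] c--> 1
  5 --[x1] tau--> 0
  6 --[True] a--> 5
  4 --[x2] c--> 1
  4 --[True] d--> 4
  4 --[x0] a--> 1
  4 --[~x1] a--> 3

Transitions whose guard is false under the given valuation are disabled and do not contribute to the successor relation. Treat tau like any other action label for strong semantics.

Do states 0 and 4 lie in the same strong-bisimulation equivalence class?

Bisimulation quotient by refinement:
  round 0: {{0,1,2,3,4,5,6}}
  round 1: {{0,4},{1},{2},{3},{5},{6}}
6 equivalence class(es) (converged in 2)
0∈{0,4}, 4∈{0,4}

Answer: BISIMILAR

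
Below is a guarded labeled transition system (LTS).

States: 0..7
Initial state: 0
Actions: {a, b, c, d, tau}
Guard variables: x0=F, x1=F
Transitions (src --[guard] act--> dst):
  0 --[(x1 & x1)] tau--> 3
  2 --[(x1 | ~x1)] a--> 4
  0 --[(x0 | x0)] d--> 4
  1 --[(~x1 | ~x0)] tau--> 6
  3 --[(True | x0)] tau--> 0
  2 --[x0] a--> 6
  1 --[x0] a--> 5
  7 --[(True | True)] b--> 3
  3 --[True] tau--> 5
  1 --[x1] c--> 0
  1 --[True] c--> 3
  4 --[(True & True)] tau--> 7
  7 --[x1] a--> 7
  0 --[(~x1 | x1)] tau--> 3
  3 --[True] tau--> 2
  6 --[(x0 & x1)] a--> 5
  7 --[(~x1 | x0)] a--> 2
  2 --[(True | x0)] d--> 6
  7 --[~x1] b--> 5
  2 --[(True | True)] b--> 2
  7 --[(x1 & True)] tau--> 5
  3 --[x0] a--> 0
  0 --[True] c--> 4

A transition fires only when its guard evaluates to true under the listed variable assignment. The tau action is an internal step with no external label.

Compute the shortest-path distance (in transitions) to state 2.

Layered search for 2:
  Layer 0: {0}
  Layer 1: {3,4}
  Layer 2: {2,5,7}
2 enters at depth 2; path tau·tau

Answer: 2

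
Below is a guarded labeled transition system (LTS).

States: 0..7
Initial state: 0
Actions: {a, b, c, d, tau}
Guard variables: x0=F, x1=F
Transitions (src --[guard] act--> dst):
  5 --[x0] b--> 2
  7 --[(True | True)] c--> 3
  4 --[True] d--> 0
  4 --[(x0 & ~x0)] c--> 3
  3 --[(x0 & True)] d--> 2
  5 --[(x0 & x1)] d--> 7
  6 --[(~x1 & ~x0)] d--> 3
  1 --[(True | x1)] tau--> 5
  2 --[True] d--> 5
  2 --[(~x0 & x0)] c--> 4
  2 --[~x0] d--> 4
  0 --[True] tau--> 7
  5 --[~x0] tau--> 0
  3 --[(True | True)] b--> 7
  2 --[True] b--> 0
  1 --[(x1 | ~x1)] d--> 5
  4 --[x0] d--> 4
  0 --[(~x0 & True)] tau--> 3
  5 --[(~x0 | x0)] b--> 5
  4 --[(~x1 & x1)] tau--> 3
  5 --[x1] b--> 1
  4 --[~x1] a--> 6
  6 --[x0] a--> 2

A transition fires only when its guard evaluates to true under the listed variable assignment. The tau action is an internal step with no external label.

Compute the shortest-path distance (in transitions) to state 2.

Breadth-first toward 2:
  depth 0: {0}
  depth 1: {3,7}
2 never appears.

Answer: UNREACHABLE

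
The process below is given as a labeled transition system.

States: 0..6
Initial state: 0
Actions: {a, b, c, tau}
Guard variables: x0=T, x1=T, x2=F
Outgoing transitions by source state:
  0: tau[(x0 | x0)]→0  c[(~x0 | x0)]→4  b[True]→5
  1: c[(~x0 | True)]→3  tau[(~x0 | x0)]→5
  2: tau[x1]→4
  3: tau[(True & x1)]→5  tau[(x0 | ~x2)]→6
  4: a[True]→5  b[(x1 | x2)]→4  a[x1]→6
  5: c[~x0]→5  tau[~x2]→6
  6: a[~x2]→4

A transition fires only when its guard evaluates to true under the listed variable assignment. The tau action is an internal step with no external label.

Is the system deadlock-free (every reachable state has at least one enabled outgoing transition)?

Answer: DEADLOCK-FREE

Working:
Reachable = {0,4,5,6}
  0: b→5  c→4  tau→0  [3 exit(s)]
  4: a→5  a→6  b→4  [3 exit(s)]
  5: tau→6  [1 exit(s)]
  6: a→4  [1 exit(s)]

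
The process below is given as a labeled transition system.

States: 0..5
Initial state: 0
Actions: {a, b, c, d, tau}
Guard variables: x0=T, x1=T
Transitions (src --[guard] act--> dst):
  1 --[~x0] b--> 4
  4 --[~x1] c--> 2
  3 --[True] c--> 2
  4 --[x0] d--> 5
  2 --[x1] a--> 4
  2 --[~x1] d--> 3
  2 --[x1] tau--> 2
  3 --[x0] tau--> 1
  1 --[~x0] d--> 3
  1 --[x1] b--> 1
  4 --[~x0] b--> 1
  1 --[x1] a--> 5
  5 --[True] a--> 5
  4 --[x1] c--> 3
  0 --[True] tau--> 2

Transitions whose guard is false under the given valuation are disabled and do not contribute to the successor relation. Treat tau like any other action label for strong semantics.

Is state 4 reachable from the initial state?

10 transition(s) survive guard evaluation.
L0 = {0}
L1 = {2}  cumulative {0,2}
L2 = {4}  cumulative {0,2,4}
L3 = {3,5}  cumulative {0,2,3,4,5}
L4 = {1}  cumulative {0,1,2,3,4,5}
Reachable = {0,1,2,3,4,5}
trace reaching 4: tau·a

Answer: REACHABLE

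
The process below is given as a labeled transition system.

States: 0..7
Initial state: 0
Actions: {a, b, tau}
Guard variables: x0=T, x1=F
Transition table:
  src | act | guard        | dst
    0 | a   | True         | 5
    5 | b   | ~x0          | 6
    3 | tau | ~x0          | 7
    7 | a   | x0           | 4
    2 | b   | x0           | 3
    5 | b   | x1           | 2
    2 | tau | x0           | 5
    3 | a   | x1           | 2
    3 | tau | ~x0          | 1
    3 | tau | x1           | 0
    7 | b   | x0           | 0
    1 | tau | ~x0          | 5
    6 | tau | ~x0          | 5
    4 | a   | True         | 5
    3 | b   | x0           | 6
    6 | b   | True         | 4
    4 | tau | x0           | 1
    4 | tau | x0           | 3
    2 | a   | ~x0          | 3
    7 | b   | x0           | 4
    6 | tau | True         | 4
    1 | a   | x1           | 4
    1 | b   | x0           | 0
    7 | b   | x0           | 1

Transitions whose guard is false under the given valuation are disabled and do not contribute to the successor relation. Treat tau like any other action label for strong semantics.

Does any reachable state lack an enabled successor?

Reach set: {0,5}
  0: a→5  [1 exit(s)]
  5: ∅  [deadlock]
trace reaching 5: a

Answer: DEADLOCK at state 5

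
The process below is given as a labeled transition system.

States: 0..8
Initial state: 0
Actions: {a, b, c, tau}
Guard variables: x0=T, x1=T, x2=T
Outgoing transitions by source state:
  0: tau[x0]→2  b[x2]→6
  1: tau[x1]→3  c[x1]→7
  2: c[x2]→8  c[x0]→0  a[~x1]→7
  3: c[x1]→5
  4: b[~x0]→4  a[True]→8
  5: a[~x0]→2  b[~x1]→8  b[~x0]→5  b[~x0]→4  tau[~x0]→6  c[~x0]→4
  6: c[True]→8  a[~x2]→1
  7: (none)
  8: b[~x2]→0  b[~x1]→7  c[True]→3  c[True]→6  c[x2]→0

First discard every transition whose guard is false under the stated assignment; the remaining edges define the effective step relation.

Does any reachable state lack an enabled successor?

Reachable = {0,2,3,5,6,8}
  0: b→6  tau→2  [2 exit(s)]
  2: c→0  c→8  [2 exit(s)]
  3: c→5  [1 exit(s)]
  5: ∅  [no exit]
  6: c→8  [1 exit(s)]
  8: c→0  c→3  c→6  [3 exit(s)]
Path to 5: tau·c·c·c

Answer: DEADLOCK at state 5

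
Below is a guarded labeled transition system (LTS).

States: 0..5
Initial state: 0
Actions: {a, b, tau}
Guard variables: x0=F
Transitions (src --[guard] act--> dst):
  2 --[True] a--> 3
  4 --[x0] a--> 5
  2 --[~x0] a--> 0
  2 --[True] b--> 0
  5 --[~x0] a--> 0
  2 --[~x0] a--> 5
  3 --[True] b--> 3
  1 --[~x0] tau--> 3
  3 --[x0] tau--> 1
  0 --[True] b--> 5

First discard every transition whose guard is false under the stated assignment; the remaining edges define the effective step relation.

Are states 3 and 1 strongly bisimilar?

Bisimulation quotient by refinement:
  π0 = {{0,1,2,3,4,5}}
  π1 = {{0,3},{1},{2},{4},{5}}
  π2 = {{0},{1},{2},{3},{4},{5}}
stable after 3 split(s): 6 block(s)
3∈{3}, 1∈{1}

Answer: NOT BISIMILAR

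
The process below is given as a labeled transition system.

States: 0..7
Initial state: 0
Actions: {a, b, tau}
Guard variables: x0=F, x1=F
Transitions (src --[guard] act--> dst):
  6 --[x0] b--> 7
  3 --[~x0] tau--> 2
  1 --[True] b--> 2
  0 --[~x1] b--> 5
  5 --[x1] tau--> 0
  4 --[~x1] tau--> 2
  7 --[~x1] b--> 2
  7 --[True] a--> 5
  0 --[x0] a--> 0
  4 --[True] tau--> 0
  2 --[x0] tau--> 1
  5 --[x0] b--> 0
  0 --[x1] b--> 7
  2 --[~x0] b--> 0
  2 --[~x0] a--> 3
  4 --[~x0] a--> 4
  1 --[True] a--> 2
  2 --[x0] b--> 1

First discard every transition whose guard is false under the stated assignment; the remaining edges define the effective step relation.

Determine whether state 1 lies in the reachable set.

Answer: UNREACHABLE

Analysis:
11 transition(s) survive guard evaluation.
L0 = {0}
L1 = {5}  cumulative {0,5}
Reach set: {0,5}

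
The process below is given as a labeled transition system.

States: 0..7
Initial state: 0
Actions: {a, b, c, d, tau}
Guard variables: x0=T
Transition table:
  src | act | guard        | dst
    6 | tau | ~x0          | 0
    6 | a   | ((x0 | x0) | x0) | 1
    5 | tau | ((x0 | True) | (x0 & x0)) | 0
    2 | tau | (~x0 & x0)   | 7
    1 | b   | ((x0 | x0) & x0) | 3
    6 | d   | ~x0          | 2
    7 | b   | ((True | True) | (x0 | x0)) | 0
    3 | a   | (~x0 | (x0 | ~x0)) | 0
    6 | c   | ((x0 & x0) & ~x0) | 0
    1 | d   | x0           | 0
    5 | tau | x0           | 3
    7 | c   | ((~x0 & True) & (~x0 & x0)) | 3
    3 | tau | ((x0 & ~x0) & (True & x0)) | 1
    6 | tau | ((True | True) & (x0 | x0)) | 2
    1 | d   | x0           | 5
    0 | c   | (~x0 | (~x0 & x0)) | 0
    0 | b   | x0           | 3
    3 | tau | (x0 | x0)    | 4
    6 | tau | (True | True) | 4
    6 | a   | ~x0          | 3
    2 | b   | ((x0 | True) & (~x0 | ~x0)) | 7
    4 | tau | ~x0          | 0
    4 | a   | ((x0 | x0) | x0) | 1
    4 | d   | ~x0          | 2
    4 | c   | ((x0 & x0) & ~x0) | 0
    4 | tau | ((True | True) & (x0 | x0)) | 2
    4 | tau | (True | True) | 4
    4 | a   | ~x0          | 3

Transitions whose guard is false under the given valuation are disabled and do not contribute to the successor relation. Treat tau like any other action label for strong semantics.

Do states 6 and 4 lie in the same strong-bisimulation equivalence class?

Compute ~ classes (split until stable):
  π0 = {{0,1,2,3,4,5,6,7}}
  π1 = {{0,7},{1},{2},{3,4,6},{5}}
  π2 = {{0},{1},{2},{3},{4,6},{5},{7}}
stable after 3 split(s): 7 block(s)
class of 6: {4,6}; class of 4: {4,6}

Answer: BISIMILAR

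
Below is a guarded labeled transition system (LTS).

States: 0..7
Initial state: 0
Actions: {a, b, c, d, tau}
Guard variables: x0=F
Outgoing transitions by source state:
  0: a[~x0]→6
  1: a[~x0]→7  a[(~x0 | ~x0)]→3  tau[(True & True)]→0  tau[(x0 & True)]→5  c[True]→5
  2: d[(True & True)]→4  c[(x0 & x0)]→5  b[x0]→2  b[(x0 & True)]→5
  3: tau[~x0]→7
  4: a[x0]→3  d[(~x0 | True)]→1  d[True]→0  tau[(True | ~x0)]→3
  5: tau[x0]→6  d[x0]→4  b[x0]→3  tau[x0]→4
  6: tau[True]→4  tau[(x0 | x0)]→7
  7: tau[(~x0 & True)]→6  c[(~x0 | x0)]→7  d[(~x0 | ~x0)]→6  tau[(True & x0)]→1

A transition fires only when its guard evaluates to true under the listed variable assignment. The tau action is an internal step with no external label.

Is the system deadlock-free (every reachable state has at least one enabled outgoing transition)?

Reach set: {0,1,3,4,5,6,7}
  0: a→6  [1 exit(s)]
  1: a→3  a→7  c→5  tau→0  [4 exit(s)]
  3: tau→7  [1 exit(s)]
  4: d→0  d→1  tau→3  [3 exit(s)]
  5: ∅  [no exit]
  6: tau→4  [1 exit(s)]
  7: c→7  d→6  tau→6  [3 exit(s)]
Path to 5: a·tau·d·c

Answer: DEADLOCK at state 5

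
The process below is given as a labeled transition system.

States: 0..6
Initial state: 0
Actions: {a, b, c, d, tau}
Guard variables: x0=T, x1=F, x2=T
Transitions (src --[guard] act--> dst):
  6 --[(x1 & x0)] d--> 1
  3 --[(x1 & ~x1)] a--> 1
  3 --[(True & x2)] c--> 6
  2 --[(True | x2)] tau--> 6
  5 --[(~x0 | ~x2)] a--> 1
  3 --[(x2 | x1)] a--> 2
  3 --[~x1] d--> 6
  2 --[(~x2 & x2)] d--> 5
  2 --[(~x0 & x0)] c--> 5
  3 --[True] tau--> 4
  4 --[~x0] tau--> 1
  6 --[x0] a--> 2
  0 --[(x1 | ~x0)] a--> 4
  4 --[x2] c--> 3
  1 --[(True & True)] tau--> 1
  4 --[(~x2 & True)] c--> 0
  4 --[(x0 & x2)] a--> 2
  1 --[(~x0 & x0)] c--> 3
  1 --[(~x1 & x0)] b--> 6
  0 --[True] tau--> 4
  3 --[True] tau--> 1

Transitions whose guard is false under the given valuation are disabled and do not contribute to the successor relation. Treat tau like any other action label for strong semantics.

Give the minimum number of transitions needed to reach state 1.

Answer: 3

Working:
BFS to 1:
  Layer 0: {0}
  Layer 1: {4}
  Layer 2: {2,3}
  Layer 3: {1,6}
first hit 1 at d=3 via tau·c·tau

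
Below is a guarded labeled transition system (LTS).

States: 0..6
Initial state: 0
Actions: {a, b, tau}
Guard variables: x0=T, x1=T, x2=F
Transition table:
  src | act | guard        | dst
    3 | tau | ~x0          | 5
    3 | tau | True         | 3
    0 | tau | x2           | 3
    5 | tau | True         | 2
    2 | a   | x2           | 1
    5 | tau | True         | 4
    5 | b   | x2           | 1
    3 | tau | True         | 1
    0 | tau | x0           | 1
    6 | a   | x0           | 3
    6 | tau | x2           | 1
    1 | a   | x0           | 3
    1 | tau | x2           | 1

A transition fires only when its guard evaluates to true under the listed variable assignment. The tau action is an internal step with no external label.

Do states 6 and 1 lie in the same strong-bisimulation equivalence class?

Answer: BISIMILAR

Working:
Refine partition for ~:
  π0 = {{0,1,2,3,4,5,6}}
  π1 = {{0,3,5},{1,6},{2,4}}
  π2 = {{0},{1,6},{2,4},{3},{5}}
5 equivalence class(es) (converged in 3)
class of 6: {1,6}; class of 1: {1,6}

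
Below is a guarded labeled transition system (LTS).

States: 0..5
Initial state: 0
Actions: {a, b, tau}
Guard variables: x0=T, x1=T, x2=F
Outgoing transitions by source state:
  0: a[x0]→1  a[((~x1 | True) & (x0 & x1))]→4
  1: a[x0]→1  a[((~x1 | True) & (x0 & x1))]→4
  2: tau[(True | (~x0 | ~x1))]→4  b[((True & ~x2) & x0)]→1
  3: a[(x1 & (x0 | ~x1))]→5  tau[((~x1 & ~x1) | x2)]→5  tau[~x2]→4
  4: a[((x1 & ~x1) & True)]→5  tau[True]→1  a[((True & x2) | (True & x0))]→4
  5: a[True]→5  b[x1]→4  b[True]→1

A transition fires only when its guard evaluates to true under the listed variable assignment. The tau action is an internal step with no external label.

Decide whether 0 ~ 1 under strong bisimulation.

Answer: BISIMILAR

Working:
Refine partition for ~:
  π0 = {{0,1,2,3,4,5}}
  π1 = {{0,1},{2},{3,4},{5}}
  π2 = {{0,1},{2},{3},{4},{5}}
stable after 3 split(s): 5 block(s)
[0]={0,1}  [1]={0,1}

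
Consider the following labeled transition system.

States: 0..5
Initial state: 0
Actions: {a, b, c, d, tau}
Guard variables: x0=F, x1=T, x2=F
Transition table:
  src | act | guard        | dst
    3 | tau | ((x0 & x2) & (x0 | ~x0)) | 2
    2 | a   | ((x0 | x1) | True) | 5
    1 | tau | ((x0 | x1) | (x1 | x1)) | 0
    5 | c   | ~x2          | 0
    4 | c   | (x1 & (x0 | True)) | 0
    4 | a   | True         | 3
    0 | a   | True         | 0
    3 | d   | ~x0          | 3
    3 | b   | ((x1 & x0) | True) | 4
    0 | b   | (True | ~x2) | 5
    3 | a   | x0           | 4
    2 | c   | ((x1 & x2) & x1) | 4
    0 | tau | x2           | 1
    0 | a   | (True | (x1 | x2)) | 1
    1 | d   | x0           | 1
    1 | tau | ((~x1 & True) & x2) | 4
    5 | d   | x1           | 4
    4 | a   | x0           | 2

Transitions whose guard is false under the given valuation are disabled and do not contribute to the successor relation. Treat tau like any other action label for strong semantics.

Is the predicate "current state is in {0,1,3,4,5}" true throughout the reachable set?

Answer: INVARIANT HOLDS

Trace:
Inv-set: {0,1,3,4,5}
Reach set: {0,1,3,4,5}
  0: safe
  1: safe
  3: safe
  4: safe
  5: safe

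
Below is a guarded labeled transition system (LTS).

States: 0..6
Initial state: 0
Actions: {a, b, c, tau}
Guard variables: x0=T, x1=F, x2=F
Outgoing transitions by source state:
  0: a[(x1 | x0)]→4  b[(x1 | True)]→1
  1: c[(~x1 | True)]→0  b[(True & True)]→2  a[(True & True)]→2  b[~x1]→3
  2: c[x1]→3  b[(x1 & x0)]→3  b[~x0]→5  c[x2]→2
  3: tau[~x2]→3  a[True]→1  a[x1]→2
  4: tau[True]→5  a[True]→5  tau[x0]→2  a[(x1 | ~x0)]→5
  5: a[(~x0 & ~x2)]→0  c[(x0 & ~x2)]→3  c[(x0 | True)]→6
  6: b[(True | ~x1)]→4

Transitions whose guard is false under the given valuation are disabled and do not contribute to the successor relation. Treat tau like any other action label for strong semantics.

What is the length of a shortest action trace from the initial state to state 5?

Answer: 2

Working:
Breadth-first toward 5:
  Layer 0: {0}
  Layer 1: {1,4}
  Layer 2: {2,3,5}
depth(5)=2, e.g. a·a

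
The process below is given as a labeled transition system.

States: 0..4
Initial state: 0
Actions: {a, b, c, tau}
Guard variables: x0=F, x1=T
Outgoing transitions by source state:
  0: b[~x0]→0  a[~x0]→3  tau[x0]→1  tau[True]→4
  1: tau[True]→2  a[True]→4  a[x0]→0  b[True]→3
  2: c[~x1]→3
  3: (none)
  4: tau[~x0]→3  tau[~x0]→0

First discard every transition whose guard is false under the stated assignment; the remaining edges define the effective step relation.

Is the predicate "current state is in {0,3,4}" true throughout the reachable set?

Answer: INVARIANT HOLDS

Working:
Safe = {0,3,4}
R = {0,3,4}
  0: ok
  3: ok
  4: ok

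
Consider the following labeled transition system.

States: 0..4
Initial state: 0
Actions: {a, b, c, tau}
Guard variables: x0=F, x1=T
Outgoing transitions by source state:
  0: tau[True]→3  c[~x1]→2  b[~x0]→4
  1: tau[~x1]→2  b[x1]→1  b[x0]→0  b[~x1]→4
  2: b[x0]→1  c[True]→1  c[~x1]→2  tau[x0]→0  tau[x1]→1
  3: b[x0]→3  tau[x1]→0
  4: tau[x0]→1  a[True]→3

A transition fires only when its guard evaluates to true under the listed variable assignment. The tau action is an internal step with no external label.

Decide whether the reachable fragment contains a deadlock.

Answer: DEADLOCK-FREE

Analysis:
Reach set: {0,3,4}
  0: b→4  tau→3  [2 exit(s)]
  3: tau→0  [1 exit(s)]
  4: a→3  [1 exit(s)]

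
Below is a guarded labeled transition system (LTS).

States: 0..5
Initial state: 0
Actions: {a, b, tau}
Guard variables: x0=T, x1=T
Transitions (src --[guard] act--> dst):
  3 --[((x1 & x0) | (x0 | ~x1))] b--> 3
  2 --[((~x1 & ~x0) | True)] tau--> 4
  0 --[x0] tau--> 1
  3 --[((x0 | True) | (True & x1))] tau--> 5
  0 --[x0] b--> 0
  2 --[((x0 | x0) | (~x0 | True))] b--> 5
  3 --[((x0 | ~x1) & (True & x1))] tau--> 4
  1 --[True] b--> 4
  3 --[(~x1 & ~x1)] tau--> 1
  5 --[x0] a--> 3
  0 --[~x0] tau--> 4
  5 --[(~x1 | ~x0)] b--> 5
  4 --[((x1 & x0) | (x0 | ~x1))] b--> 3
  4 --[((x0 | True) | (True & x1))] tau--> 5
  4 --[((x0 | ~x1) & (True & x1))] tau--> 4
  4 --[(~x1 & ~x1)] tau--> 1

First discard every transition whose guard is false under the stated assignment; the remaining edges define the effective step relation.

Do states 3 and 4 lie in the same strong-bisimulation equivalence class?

Answer: BISIMILAR

Trace:
Refine partition for ~:
  round 0: {{0,1,2,3,4,5}}
  round 1: {{0,2,3,4},{1},{5}}
  round 2: {{0},{1},{2},{3,4},{5}}
5 equivalence class(es) (converged in 3)
[3]={3,4}  [4]={3,4}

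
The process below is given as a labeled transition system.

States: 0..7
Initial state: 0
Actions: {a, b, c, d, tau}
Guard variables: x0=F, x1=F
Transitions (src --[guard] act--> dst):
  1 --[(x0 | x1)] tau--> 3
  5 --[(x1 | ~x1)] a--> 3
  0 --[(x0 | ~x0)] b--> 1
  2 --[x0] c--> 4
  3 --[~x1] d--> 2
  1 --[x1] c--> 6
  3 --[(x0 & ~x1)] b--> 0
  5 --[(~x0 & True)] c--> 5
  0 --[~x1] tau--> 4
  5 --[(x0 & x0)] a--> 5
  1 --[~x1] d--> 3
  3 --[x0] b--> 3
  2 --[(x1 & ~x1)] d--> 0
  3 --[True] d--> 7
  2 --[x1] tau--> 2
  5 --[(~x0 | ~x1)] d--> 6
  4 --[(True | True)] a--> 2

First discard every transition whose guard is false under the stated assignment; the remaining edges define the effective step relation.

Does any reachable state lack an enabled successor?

Answer: DEADLOCK at state 2

Trace:
Reachable = {0,1,2,3,4,7}
  0: b→1  tau→4  [2 out]
  1: d→3  [1 out]
  2: ∅  [deadlock]
  3: d→2  d→7  [2 out]
  4: a→2  [1 out]
  7: ∅  [deadlock]
witness 2: tau·a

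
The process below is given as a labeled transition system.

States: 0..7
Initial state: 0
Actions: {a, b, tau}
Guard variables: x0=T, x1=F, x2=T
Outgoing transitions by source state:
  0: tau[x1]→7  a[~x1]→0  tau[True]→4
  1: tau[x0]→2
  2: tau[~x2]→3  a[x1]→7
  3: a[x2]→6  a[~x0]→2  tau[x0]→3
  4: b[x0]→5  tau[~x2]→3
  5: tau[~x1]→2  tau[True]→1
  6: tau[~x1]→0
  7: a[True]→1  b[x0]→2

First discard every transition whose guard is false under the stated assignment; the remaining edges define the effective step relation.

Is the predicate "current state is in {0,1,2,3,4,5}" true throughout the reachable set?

Answer: INVARIANT HOLDS

Working:
Allowed set {0,1,2,3,4,5}
Reach set: {0,1,2,4,5}
  0: ok
  1: ok
  2: ok
  4: ok
  5: ok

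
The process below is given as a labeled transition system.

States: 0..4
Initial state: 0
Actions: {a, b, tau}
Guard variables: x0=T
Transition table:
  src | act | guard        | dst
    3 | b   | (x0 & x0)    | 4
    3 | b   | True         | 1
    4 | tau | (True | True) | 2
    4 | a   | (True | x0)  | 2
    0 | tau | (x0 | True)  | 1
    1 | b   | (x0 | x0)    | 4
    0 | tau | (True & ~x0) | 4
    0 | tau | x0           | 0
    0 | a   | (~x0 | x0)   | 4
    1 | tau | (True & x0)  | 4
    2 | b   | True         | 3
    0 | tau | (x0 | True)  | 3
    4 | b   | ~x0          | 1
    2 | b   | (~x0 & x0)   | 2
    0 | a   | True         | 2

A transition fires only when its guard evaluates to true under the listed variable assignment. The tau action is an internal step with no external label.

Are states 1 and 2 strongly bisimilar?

Answer: NOT BISIMILAR

Analysis:
Refine partition for ~:
  P[0] = {{0,1,2,3,4}}
  P[1] = {{0,4},{1},{2,3}}
  P[2] = {{0},{1},{2},{3},{4}}
5 equivalence class(es) (converged in 3)
class of 1: {1}; class of 2: {2}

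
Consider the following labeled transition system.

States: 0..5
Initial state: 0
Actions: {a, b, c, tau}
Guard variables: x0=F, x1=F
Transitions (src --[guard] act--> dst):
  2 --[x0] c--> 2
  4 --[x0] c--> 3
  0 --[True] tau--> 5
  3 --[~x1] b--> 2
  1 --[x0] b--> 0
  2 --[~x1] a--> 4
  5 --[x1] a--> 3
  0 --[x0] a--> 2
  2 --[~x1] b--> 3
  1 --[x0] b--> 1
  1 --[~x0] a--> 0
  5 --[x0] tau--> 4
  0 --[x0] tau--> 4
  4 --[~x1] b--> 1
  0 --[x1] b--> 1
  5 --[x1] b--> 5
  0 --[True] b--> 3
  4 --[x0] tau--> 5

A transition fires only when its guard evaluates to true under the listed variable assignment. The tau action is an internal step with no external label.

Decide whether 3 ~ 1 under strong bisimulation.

Refine partition for ~:
  π0 = {{0,1,2,3,4,5}}
  π1 = {{0},{1},{2},{3,4},{5}}
  π2 = {{0},{1},{2},{3},{4},{5}}
Fixed point at round 3; 6 class(es).
[3]={3}  [1]={1}

Answer: NOT BISIMILAR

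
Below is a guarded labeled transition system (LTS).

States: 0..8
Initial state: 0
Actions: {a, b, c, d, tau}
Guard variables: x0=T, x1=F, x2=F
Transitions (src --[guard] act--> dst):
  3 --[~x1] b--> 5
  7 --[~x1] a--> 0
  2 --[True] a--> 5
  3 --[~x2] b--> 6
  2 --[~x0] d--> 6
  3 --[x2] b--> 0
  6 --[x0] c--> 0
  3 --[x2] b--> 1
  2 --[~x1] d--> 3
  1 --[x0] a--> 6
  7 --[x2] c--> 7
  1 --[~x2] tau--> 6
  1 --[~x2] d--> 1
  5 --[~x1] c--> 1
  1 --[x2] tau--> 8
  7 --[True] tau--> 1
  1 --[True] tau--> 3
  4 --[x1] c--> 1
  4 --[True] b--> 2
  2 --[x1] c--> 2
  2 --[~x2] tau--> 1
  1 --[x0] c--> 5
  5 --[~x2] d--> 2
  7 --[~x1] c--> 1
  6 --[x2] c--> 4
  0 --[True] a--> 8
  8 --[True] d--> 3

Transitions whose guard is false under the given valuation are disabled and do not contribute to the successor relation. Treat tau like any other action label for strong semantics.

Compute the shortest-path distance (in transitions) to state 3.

Answer: 2

Trace:
BFS to 3:
  L0 = {0}
  L1 = {8}
  L2 = {3}
3 enters at depth 2; path a·d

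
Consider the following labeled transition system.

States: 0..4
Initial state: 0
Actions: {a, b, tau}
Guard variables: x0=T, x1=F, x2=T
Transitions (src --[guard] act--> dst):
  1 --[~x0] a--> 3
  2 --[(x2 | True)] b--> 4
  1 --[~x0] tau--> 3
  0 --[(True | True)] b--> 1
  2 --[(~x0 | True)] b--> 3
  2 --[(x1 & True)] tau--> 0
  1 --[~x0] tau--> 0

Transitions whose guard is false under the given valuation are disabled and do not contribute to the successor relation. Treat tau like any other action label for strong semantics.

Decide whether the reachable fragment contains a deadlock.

Answer: DEADLOCK at state 1

Working:
Reachable = {0,1}
  0: b→1  [1 exit(s)]
  1: ∅  [no exit]
witness 1: b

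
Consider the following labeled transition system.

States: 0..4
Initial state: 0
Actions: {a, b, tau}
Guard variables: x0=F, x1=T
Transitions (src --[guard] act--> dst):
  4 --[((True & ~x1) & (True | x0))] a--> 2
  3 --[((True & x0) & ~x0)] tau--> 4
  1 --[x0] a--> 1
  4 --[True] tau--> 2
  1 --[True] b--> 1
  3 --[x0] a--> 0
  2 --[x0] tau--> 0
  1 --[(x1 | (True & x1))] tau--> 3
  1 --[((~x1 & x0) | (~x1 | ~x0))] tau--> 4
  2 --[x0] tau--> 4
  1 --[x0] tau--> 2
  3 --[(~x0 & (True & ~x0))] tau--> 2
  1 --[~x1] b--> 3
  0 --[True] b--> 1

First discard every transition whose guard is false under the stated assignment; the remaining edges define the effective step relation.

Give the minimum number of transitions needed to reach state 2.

Answer: 3

Analysis:
Layered search for 2:
  Layer 0: {0}
  Layer 1: {1}
  Layer 2: {3,4}
  Layer 3: {2}
first hit 2 at d=3 via b·tau·tau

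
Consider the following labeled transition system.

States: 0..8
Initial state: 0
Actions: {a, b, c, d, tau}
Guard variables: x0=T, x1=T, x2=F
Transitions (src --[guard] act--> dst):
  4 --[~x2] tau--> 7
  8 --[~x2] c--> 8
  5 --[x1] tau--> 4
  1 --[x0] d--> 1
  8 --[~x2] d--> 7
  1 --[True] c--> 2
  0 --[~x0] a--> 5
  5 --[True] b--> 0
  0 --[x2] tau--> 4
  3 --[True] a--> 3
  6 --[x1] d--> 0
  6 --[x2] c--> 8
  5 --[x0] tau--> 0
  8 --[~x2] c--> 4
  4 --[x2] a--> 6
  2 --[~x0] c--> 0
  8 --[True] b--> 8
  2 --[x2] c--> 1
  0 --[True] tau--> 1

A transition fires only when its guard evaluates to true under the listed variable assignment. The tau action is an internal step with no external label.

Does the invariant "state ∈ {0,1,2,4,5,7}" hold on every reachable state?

Allowed set {0,1,2,4,5,7}
Reach set: {0,1,2}
  0: safe
  1: safe
  2: safe

Answer: INVARIANT HOLDS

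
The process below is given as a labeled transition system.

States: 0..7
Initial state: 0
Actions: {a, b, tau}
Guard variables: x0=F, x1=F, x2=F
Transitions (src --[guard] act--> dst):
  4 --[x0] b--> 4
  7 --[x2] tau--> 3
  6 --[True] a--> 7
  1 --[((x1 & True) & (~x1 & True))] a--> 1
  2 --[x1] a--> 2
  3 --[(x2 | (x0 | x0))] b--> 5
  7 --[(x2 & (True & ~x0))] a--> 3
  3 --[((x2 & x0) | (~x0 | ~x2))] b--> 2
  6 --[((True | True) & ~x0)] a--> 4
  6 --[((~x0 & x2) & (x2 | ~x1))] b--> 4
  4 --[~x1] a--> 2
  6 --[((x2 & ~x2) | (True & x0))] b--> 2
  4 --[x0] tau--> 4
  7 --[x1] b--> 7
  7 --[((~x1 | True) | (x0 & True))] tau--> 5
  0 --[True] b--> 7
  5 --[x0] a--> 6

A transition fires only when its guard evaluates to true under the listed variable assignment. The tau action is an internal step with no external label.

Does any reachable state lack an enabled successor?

R = {0,5,7}
  0: b→7  [1 exit(s)]
  5: ∅  [no exit]
  7: tau→5  [1 exit(s)]
Path to 5: b·tau

Answer: DEADLOCK at state 5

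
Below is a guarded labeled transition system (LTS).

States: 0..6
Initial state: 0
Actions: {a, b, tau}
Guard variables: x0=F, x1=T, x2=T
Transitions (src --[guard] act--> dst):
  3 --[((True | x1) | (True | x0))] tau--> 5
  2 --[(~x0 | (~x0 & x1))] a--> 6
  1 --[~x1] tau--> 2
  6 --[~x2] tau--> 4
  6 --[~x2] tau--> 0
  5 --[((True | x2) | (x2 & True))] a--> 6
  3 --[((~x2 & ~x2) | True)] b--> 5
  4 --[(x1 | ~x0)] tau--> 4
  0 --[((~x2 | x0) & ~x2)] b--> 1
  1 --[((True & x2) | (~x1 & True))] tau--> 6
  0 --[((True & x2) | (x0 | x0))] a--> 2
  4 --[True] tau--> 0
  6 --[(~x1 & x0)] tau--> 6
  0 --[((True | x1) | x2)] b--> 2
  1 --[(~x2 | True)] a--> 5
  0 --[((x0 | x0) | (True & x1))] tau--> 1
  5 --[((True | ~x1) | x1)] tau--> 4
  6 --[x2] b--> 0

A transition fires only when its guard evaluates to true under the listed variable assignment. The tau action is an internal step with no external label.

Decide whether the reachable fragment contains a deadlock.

Reach set: {0,1,2,4,5,6}
  0: a→2  b→2  tau→1  [3 exit(s)]
  1: a→5  tau→6  [2 exit(s)]
  2: a→6  [1 exit(s)]
  4: tau→0  tau→4  [2 exit(s)]
  5: a→6  tau→4  [2 exit(s)]
  6: b→0  [1 exit(s)]

Answer: DEADLOCK-FREE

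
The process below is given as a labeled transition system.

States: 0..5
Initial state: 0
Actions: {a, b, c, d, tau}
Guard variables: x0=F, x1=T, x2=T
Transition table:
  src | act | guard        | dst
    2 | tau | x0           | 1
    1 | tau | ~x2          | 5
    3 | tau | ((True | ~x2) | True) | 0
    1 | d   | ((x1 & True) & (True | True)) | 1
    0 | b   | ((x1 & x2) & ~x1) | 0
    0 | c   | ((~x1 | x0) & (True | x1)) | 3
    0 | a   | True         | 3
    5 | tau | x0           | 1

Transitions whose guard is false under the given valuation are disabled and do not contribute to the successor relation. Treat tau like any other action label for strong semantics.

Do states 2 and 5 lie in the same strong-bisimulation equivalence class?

Refine partition for ~:
  round 0: {{0,1,2,3,4,5}}
  round 1: {{0},{1},{2,4,5},{3}}
4 equivalence class(es) (converged in 2)
2∈{2,4,5}, 5∈{2,4,5}

Answer: BISIMILAR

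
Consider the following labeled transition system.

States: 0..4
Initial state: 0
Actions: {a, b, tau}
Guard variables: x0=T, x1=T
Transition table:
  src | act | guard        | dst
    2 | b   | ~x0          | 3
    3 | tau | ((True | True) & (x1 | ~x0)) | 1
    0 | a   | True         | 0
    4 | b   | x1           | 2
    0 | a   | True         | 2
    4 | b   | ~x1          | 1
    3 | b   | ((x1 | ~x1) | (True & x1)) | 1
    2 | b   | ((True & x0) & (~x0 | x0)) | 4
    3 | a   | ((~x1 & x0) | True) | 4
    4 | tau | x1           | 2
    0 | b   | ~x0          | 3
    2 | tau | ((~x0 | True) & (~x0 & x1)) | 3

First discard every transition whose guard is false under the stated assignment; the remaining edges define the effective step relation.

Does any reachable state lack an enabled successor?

R = {0,2,4}
  0: a→0  a→2  [2 exit(s)]
  2: b→4  [1 exit(s)]
  4: b→2  tau→2  [2 exit(s)]

Answer: DEADLOCK-FREE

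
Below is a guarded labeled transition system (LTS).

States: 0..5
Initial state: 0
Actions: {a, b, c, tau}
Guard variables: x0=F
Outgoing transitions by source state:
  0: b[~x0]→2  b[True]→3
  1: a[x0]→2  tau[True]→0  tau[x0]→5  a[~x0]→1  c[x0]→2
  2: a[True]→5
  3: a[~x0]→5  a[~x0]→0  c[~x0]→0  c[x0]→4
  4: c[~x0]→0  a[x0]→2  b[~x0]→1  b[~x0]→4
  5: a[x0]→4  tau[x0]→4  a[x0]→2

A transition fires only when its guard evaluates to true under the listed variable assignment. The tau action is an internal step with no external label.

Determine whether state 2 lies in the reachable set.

11 transition(s) survive guard evaluation.
depth 0: {0}
depth 1: {2,3}  now seen {0,2,3}
depth 2: {5}  now seen {0,2,3,5}
Reach set: {0,2,3,5}
trace reaching 2: b

Answer: REACHABLE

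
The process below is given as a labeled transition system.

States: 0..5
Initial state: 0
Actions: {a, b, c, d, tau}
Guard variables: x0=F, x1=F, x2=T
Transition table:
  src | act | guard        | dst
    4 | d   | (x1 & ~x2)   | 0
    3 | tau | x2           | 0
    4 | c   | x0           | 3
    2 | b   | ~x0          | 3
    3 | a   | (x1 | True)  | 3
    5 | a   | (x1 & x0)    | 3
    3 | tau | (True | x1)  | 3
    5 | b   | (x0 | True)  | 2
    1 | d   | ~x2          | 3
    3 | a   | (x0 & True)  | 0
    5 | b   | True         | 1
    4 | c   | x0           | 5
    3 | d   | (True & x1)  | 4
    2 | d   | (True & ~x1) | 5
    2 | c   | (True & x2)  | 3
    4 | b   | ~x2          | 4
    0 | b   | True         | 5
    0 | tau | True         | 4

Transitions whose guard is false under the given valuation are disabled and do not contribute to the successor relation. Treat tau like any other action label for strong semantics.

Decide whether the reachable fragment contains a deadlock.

Reach set: {0,1,2,3,4,5}
  0: b→5  tau→4  [deg 2]
  1: ∅  [no exit]
  2: b→3  c→3  d→5  [deg 3]
  3: a→3  tau→0  tau→3  [deg 3]
  4: ∅  [no exit]
  5: b→1  b→2  [deg 2]
trace reaching 1: b·b

Answer: DEADLOCK at state 1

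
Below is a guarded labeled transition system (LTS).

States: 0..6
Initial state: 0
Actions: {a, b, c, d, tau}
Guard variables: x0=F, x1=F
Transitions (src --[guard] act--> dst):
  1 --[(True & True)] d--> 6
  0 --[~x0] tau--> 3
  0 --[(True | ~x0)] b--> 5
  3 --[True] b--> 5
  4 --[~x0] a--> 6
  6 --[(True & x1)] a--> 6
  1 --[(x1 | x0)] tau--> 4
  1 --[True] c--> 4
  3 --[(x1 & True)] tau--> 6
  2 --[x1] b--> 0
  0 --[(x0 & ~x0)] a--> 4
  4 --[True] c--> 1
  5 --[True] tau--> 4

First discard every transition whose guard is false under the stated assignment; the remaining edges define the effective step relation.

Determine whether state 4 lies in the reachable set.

8 transition(s) survive guard evaluation.
L0 = {0}
L1 = {3,5}  now seen {0,3,5}
L2 = {4}  now seen {0,3,4,5}
L3 = {1,6}  now seen {0,1,3,4,5,6}
Reachable = {0,1,3,4,5,6}
Path to 4: b·tau

Answer: REACHABLE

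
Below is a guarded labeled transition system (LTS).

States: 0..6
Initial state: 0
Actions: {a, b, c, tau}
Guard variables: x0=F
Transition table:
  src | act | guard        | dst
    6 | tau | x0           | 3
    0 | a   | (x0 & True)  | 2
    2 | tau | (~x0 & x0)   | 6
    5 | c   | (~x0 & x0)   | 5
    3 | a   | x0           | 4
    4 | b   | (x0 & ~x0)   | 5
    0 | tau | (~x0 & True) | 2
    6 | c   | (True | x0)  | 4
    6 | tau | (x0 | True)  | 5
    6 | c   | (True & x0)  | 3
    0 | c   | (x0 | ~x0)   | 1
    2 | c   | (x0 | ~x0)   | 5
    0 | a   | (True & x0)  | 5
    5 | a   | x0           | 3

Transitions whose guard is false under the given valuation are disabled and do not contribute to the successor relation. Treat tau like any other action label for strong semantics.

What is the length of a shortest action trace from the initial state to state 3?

Breadth-first toward 3:
  L0 = {0}
  L1 = {1,2}
  L2 = {5}
3 never appears.

Answer: UNREACHABLE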